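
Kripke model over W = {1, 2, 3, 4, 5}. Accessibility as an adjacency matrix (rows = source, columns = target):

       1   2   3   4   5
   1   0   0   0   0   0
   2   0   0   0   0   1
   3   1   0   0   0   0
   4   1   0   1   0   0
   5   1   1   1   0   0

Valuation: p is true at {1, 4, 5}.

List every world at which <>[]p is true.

1: no successors, so <>[]p fails. ✗
2: successors {5}; []p there: 5:F. ✗
3: successors {1}; []p there: 1:T. ✓
4: successors {1, 3}; []p there: 1:T, 3:T. ✓
5: successors {1, 2, 3}; []p there: 1:T, 2:T, 3:T. ✓

{3, 4, 5}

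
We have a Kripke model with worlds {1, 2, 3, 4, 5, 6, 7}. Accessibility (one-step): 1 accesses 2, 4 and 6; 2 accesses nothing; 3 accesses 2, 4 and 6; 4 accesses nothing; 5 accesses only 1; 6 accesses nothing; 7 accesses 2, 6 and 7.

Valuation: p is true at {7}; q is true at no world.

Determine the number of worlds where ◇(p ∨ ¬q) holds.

1: successors {2, 4, 6}; p ∨ ¬q there: 2:T, 4:T, 6:T. ✓
2: no successors, so ◇(p ∨ ¬q) fails. ✗
3: successors {2, 4, 6}; p ∨ ¬q there: 2:T, 4:T, 6:T. ✓
4: no successors, so ◇(p ∨ ¬q) fails. ✗
5: successors {1}; p ∨ ¬q there: 1:T. ✓
6: no successors, so ◇(p ∨ ¬q) fails. ✗
7: successors {2, 6, 7}; p ∨ ¬q there: 2:T, 6:T, 7:T. ✓
Satisfying worlds: {1, 3, 5, 7}.

4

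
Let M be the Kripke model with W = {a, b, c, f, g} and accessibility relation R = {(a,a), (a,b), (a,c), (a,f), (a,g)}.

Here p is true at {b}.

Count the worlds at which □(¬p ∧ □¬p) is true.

a: successors {a, b, c, f, g}; ¬p ∧ □¬p there: a:F, b:F, c:T, f:T, g:T. ✗
b: no successors, so □(¬p ∧ □¬p) holds vacuously. ✓
c: no successors, so □(¬p ∧ □¬p) holds vacuously. ✓
f: no successors, so □(¬p ∧ □¬p) holds vacuously. ✓
g: no successors, so □(¬p ∧ □¬p) holds vacuously. ✓
Satisfying worlds: {b, c, f, g}.

4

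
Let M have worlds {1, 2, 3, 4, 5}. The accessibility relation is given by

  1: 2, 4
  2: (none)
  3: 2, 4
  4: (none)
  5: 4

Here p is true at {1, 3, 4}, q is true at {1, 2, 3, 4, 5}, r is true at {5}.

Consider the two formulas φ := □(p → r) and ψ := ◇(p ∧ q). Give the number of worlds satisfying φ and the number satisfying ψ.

For □(p → r):
1: successors {2, 4}; p → r there: 2:T, 4:F. ✗
2: no successors, so □(p → r) holds vacuously. ✓
3: successors {2, 4}; p → r there: 2:T, 4:F. ✗
4: no successors, so □(p → r) holds vacuously. ✓
5: successors {4}; p → r there: 4:F. ✗
— 2 worlds.
For ◇(p ∧ q):
1: successors {2, 4}; p ∧ q there: 2:F, 4:T. ✓
2: no successors, so ◇(p ∧ q) fails. ✗
3: successors {2, 4}; p ∧ q there: 2:F, 4:T. ✓
4: no successors, so ◇(p ∧ q) fails. ✗
5: successors {4}; p ∧ q there: 4:T. ✓
— 3 worlds.

2 and 3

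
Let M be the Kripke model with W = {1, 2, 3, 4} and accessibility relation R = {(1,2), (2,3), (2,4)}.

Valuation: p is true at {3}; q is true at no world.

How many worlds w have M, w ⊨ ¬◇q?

1: ◇q is F. ✓
2: ◇q is F. ✓
3: ◇q is F. ✓
4: ◇q is F. ✓
Satisfying worlds: {1, 2, 3, 4}.

4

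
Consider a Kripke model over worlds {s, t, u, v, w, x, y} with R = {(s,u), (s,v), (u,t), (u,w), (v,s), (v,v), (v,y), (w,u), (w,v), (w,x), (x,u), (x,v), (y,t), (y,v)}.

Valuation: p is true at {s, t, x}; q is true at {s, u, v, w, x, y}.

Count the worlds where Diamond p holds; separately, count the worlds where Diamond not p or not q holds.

For Diamond p:
s: successors {u, v}; p there: u:F, v:F. ✗
t: no successors, so Diamond p fails. ✗
u: successors {t, w}; p there: t:T, w:F. ✓
v: successors {s, v, y}; p there: s:T, v:F, y:F. ✓
w: successors {u, v, x}; p there: u:F, v:F, x:T. ✓
x: successors {u, v}; p there: u:F, v:F. ✗
y: successors {t, v}; p there: t:T, v:F. ✓
— 4 worlds.
For Diamond not p or not q:
s: Diamond not p is T, not q is F. ✓
t: Diamond not p is F, not q is T. ✓
u: Diamond not p is T, not q is F. ✓
v: Diamond not p is T, not q is F. ✓
w: Diamond not p is T, not q is F. ✓
x: Diamond not p is T, not q is F. ✓
y: Diamond not p is T, not q is F. ✓
— 7 worlds.

4 and 7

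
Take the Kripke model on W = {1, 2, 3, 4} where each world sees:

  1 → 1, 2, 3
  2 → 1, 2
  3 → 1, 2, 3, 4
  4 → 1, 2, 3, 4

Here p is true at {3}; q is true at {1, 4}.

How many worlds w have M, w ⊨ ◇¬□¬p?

4

1: successors {1, 2, 3}; ¬□¬p there: 1:T, 2:F, 3:T. ✓
2: successors {1, 2}; ¬□¬p there: 1:T, 2:F. ✓
3: successors {1, 2, 3, 4}; ¬□¬p there: 1:T, 2:F, 3:T, 4:T. ✓
4: successors {1, 2, 3, 4}; ¬□¬p there: 1:T, 2:F, 3:T, 4:T. ✓
Satisfying worlds: {1, 2, 3, 4}.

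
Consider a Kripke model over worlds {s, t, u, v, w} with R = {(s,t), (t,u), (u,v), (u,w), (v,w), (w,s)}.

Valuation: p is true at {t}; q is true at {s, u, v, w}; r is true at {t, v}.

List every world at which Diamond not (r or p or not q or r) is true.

s: successors {t}; not (r or p or not q or r) there: t:F. ✗
t: successors {u}; not (r or p or not q or r) there: u:T. ✓
u: successors {v, w}; not (r or p or not q or r) there: v:F, w:T. ✓
v: successors {w}; not (r or p or not q or r) there: w:T. ✓
w: successors {s}; not (r or p or not q or r) there: s:T. ✓

{t, u, v, w}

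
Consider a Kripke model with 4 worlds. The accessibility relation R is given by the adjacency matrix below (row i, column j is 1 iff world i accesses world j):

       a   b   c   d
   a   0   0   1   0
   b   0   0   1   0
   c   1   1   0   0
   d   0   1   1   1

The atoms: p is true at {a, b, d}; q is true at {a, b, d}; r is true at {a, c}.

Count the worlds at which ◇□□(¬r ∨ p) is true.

a: successors {c}; □□(¬r ∨ p) there: c:F. ✗
b: successors {c}; □□(¬r ∨ p) there: c:F. ✗
c: successors {a, b}; □□(¬r ∨ p) there: a:T, b:T. ✓
d: successors {b, c, d}; □□(¬r ∨ p) there: b:T, c:F, d:F. ✓
Satisfying worlds: {c, d}.

2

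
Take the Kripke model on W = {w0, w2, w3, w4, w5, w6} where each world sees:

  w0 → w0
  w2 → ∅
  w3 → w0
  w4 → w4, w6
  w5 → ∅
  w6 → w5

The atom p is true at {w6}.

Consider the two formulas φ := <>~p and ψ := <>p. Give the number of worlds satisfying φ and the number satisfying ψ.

For <>~p:
w0: successors {w0}; ~p there: w0:T. ✓
w2: no successors, so <>~p fails. ✗
w3: successors {w0}; ~p there: w0:T. ✓
w4: successors {w4, w6}; ~p there: w4:T, w6:F. ✓
w5: no successors, so <>~p fails. ✗
w6: successors {w5}; ~p there: w5:T. ✓
— 4 worlds.
For <>p:
w0: successors {w0}; p there: w0:F. ✗
w2: no successors, so <>p fails. ✗
w3: successors {w0}; p there: w0:F. ✗
w4: successors {w4, w6}; p there: w4:F, w6:T. ✓
w5: no successors, so <>p fails. ✗
w6: successors {w5}; p there: w5:F. ✗
— 1 world.

4 and 1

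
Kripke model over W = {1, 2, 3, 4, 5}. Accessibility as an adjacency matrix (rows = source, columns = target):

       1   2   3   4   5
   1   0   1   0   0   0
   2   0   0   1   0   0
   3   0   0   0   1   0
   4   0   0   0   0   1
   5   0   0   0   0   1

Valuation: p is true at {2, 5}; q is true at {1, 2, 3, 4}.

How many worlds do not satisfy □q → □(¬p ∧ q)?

1: □q is T, □(¬p ∧ q) is F. ✗
2: □q is T, □(¬p ∧ q) is T. ✓
3: □q is T, □(¬p ∧ q) is T. ✓
4: □q is F, □(¬p ∧ q) is F. ✓
5: □q is F, □(¬p ∧ q) is F. ✓
Satisfying worlds: {2, 3, 4, 5}.
So □q → □(¬p ∧ q) fails at the other 1 world.

1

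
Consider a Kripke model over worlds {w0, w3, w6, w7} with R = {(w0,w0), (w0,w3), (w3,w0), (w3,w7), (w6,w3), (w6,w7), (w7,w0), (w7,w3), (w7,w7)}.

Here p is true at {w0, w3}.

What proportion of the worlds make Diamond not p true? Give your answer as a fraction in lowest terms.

3/4

w0: successors {w0, w3}; not p there: w0:F, w3:F. ✗
w3: successors {w0, w7}; not p there: w0:F, w7:T. ✓
w6: successors {w3, w7}; not p there: w3:F, w7:T. ✓
w7: successors {w0, w3, w7}; not p there: w0:F, w3:F, w7:T. ✓
That's 3 of 4 worlds, so 3/4.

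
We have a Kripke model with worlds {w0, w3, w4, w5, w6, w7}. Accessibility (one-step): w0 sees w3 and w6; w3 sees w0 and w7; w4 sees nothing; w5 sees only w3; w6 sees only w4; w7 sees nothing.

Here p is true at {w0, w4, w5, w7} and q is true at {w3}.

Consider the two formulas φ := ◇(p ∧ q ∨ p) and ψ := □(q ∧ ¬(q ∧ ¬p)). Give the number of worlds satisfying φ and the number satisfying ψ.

2 and 2

For ◇(p ∧ q ∨ p):
w0: successors {w3, w6}; p ∧ q ∨ p there: w3:F, w6:F. ✗
w3: successors {w0, w7}; p ∧ q ∨ p there: w0:T, w7:T. ✓
w4: no successors, so ◇(p ∧ q ∨ p) fails. ✗
w5: successors {w3}; p ∧ q ∨ p there: w3:F. ✗
w6: successors {w4}; p ∧ q ∨ p there: w4:T. ✓
w7: no successors, so ◇(p ∧ q ∨ p) fails. ✗
— 2 worlds.
For □(q ∧ ¬(q ∧ ¬p)):
w0: successors {w3, w6}; q ∧ ¬(q ∧ ¬p) there: w3:F, w6:F. ✗
w3: successors {w0, w7}; q ∧ ¬(q ∧ ¬p) there: w0:F, w7:F. ✗
w4: no successors, so □(q ∧ ¬(q ∧ ¬p)) holds vacuously. ✓
w5: successors {w3}; q ∧ ¬(q ∧ ¬p) there: w3:F. ✗
w6: successors {w4}; q ∧ ¬(q ∧ ¬p) there: w4:F. ✗
w7: no successors, so □(q ∧ ¬(q ∧ ¬p)) holds vacuously. ✓
— 2 worlds.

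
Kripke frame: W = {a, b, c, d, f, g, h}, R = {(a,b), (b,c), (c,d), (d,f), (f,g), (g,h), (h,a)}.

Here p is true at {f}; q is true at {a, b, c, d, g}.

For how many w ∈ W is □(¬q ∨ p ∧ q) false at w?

a: successors {b}; ¬q ∨ p ∧ q there: b:F. ✗
b: successors {c}; ¬q ∨ p ∧ q there: c:F. ✗
c: successors {d}; ¬q ∨ p ∧ q there: d:F. ✗
d: successors {f}; ¬q ∨ p ∧ q there: f:T. ✓
f: successors {g}; ¬q ∨ p ∧ q there: g:F. ✗
g: successors {h}; ¬q ∨ p ∧ q there: h:T. ✓
h: successors {a}; ¬q ∨ p ∧ q there: a:F. ✗
Satisfying worlds: {d, g}.
So □(¬q ∨ p ∧ q) fails at the other 5 worlds.

5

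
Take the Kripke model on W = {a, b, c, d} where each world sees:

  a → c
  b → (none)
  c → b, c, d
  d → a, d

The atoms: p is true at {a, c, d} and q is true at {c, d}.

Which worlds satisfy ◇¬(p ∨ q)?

{c}

a: successors {c}; ¬(p ∨ q) there: c:F. ✗
b: no successors, so ◇¬(p ∨ q) fails. ✗
c: successors {b, c, d}; ¬(p ∨ q) there: b:T, c:F, d:F. ✓
d: successors {a, d}; ¬(p ∨ q) there: a:F, d:F. ✗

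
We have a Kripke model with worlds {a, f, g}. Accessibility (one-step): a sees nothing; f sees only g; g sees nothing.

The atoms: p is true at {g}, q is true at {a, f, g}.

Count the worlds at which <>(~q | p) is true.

a: no successors, so <>(~q | p) fails. ✗
f: successors {g}; ~q | p there: g:T. ✓
g: no successors, so <>(~q | p) fails. ✗
Satisfying worlds: {f}.

1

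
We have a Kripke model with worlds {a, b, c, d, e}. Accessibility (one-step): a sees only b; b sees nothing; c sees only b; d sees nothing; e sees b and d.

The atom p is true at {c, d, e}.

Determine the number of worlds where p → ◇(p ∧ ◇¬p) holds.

2

a: p is F, ◇(p ∧ ◇¬p) is F. ✓
b: p is F, ◇(p ∧ ◇¬p) is F. ✓
c: p is T, ◇(p ∧ ◇¬p) is F. ✗
d: p is T, ◇(p ∧ ◇¬p) is F. ✗
e: p is T, ◇(p ∧ ◇¬p) is F. ✗
Satisfying worlds: {a, b}.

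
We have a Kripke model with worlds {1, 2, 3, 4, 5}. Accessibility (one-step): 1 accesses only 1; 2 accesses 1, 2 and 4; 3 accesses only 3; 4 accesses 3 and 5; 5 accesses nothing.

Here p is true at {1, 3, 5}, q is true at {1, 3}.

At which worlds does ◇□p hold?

{1, 2, 3, 4}

1: successors {1}; □p there: 1:T. ✓
2: successors {1, 2, 4}; □p there: 1:T, 2:F, 4:T. ✓
3: successors {3}; □p there: 3:T. ✓
4: successors {3, 5}; □p there: 3:T, 5:T. ✓
5: no successors, so ◇□p fails. ✗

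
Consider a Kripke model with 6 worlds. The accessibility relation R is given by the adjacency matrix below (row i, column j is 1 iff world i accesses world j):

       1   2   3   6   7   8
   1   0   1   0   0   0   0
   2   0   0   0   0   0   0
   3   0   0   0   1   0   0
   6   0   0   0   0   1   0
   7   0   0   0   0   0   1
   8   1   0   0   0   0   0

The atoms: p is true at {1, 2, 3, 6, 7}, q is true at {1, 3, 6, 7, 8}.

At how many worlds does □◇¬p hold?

1: successors {2}; ◇¬p there: 2:F. ✗
2: no successors, so □◇¬p holds vacuously. ✓
3: successors {6}; ◇¬p there: 6:F. ✗
6: successors {7}; ◇¬p there: 7:T. ✓
7: successors {8}; ◇¬p there: 8:F. ✗
8: successors {1}; ◇¬p there: 1:F. ✗
Satisfying worlds: {2, 6}.

2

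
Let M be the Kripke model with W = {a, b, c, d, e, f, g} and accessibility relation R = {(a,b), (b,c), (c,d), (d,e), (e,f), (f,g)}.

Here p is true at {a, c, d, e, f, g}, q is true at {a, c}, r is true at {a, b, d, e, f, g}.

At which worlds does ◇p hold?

{b, c, d, e, f}

a: successors {b}; p there: b:F. ✗
b: successors {c}; p there: c:T. ✓
c: successors {d}; p there: d:T. ✓
d: successors {e}; p there: e:T. ✓
e: successors {f}; p there: f:T. ✓
f: successors {g}; p there: g:T. ✓
g: no successors, so ◇p fails. ✗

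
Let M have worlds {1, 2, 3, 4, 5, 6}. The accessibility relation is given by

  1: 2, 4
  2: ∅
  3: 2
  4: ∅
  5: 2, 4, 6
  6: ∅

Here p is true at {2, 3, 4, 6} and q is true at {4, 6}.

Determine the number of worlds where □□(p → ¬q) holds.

6

1: successors {2, 4}; □(p → ¬q) there: 2:T, 4:T. ✓
2: no successors, so □□(p → ¬q) holds vacuously. ✓
3: successors {2}; □(p → ¬q) there: 2:T. ✓
4: no successors, so □□(p → ¬q) holds vacuously. ✓
5: successors {2, 4, 6}; □(p → ¬q) there: 2:T, 4:T, 6:T. ✓
6: no successors, so □□(p → ¬q) holds vacuously. ✓
Satisfying worlds: {1, 2, 3, 4, 5, 6}.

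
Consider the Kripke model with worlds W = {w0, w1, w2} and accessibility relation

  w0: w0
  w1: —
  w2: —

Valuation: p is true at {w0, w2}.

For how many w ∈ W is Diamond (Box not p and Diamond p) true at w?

0

w0: successors {w0}; Box not p and Diamond p there: w0:F. ✗
w1: no successors, so Diamond (Box not p and Diamond p) fails. ✗
w2: no successors, so Diamond (Box not p and Diamond p) fails. ✗
Satisfying worlds: ∅.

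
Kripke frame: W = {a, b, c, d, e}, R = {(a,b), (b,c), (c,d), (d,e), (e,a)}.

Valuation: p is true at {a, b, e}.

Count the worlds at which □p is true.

a: successors {b}; p there: b:T. ✓
b: successors {c}; p there: c:F. ✗
c: successors {d}; p there: d:F. ✗
d: successors {e}; p there: e:T. ✓
e: successors {a}; p there: a:T. ✓
Satisfying worlds: {a, d, e}.

3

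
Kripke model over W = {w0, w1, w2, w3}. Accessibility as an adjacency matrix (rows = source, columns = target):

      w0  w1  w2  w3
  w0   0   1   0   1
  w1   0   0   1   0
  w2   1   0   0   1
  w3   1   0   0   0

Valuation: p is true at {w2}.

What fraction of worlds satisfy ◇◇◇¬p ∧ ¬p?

3/4

w0: ◇◇◇¬p is T, ¬p is T. ✓
w1: ◇◇◇¬p is T, ¬p is T. ✓
w2: ◇◇◇¬p is T, ¬p is F. ✗
w3: ◇◇◇¬p is T, ¬p is T. ✓
That's 3 of 4 worlds, so 3/4.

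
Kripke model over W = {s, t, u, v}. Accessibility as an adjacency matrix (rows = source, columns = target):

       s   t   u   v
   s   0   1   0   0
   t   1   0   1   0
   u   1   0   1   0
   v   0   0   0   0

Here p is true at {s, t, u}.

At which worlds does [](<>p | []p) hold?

s: successors {t}; <>p | []p there: t:T. ✓
t: successors {s, u}; <>p | []p there: s:T, u:T. ✓
u: successors {s, u}; <>p | []p there: s:T, u:T. ✓
v: no successors, so [](<>p | []p) holds vacuously. ✓

{s, t, u, v}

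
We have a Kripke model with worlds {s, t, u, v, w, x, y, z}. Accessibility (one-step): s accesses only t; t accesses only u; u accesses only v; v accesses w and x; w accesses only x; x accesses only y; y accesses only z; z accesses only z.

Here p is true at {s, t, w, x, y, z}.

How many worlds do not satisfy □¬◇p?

6

s: successors {t}; ¬◇p there: t:T. ✓
t: successors {u}; ¬◇p there: u:T. ✓
u: successors {v}; ¬◇p there: v:F. ✗
v: successors {w, x}; ¬◇p there: w:F, x:F. ✗
w: successors {x}; ¬◇p there: x:F. ✗
x: successors {y}; ¬◇p there: y:F. ✗
y: successors {z}; ¬◇p there: z:F. ✗
z: successors {z}; ¬◇p there: z:F. ✗
Satisfying worlds: {s, t}.
So □¬◇p fails at the other 6 worlds.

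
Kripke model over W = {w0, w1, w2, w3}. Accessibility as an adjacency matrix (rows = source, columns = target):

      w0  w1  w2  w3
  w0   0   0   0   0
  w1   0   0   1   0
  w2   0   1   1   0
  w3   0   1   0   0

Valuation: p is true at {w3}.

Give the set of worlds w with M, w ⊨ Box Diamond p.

{w0}

w0: no successors, so Box Diamond p holds vacuously. ✓
w1: successors {w2}; Diamond p there: w2:F. ✗
w2: successors {w1, w2}; Diamond p there: w1:F, w2:F. ✗
w3: successors {w1}; Diamond p there: w1:F. ✗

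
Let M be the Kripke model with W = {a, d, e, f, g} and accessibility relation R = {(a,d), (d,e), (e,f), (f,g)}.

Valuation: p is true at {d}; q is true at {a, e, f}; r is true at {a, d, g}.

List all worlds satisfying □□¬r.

a: successors {d}; □¬r there: d:T. ✓
d: successors {e}; □¬r there: e:T. ✓
e: successors {f}; □¬r there: f:F. ✗
f: successors {g}; □¬r there: g:T. ✓
g: no successors, so □□¬r holds vacuously. ✓

{a, d, f, g}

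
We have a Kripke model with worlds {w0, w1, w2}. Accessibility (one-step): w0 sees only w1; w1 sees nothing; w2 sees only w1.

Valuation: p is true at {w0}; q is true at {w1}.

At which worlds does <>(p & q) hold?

w0: successors {w1}; p & q there: w1:F. ✗
w1: no successors, so <>(p & q) fails. ✗
w2: successors {w1}; p & q there: w1:F. ✗

∅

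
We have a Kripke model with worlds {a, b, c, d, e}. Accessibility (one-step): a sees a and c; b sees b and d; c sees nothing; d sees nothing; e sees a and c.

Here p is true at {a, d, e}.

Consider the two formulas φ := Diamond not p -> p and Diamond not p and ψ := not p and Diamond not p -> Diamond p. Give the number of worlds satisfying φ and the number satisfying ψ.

4 and 5

For Diamond not p -> p and Diamond not p:
a: Diamond not p is T, p and Diamond not p is T. ✓
b: Diamond not p is T, p and Diamond not p is F. ✗
c: Diamond not p is F, p and Diamond not p is F. ✓
d: Diamond not p is F, p and Diamond not p is F. ✓
e: Diamond not p is T, p and Diamond not p is T. ✓
— 4 worlds.
For not p and Diamond not p -> Diamond p:
a: not p and Diamond not p is F, Diamond p is T. ✓
b: not p and Diamond not p is T, Diamond p is T. ✓
c: not p and Diamond not p is F, Diamond p is F. ✓
d: not p and Diamond not p is F, Diamond p is F. ✓
e: not p and Diamond not p is F, Diamond p is T. ✓
— 5 worlds.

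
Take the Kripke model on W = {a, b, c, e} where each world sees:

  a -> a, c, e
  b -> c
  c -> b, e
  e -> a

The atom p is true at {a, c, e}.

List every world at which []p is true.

a: successors {a, c, e}; p there: a:T, c:T, e:T. ✓
b: successors {c}; p there: c:T. ✓
c: successors {b, e}; p there: b:F, e:T. ✗
e: successors {a}; p there: a:T. ✓

{a, b, e}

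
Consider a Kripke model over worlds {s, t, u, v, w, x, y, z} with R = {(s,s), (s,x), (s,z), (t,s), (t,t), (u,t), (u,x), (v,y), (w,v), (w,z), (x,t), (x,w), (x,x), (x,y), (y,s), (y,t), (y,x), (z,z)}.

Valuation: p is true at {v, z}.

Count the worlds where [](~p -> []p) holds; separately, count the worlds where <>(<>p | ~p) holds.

For [](~p -> []p):
s: successors {s, x, z}; ~p -> []p there: s:F, x:F, z:T. ✗
t: successors {s, t}; ~p -> []p there: s:F, t:F. ✗
u: successors {t, x}; ~p -> []p there: t:F, x:F. ✗
v: successors {y}; ~p -> []p there: y:F. ✗
w: successors {v, z}; ~p -> []p there: v:T, z:T. ✓
x: successors {t, w, x, y}; ~p -> []p there: t:F, w:T, x:F, y:F. ✗
y: successors {s, t, x}; ~p -> []p there: s:F, t:F, x:F. ✗
z: successors {z}; ~p -> []p there: z:T. ✓
— 2 worlds.
For <>(<>p | ~p):
s: successors {s, x, z}; <>p | ~p there: s:T, x:T, z:T. ✓
t: successors {s, t}; <>p | ~p there: s:T, t:T. ✓
u: successors {t, x}; <>p | ~p there: t:T, x:T. ✓
v: successors {y}; <>p | ~p there: y:T. ✓
w: successors {v, z}; <>p | ~p there: v:F, z:T. ✓
x: successors {t, w, x, y}; <>p | ~p there: t:T, w:T, x:T, y:T. ✓
y: successors {s, t, x}; <>p | ~p there: s:T, t:T, x:T. ✓
z: successors {z}; <>p | ~p there: z:T. ✓
— 8 worlds.

2 and 8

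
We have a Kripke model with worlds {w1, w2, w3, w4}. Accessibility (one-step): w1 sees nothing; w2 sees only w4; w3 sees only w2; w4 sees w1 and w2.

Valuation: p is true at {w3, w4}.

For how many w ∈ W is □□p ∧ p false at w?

2

w1: □□p is T, p is F. ✗
w2: □□p is F, p is F. ✗
w3: □□p is T, p is T. ✓
w4: □□p is T, p is T. ✓
Satisfying worlds: {w3, w4}.
So □□p ∧ p fails at the other 2 worlds.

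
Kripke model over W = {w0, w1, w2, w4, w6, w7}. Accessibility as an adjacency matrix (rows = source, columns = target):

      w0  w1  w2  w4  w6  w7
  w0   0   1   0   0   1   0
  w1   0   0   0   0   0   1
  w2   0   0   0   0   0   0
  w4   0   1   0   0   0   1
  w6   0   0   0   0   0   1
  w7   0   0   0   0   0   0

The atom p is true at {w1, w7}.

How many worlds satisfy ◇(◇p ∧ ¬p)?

1

w0: successors {w1, w6}; ◇p ∧ ¬p there: w1:F, w6:T. ✓
w1: successors {w7}; ◇p ∧ ¬p there: w7:F. ✗
w2: no successors, so ◇(◇p ∧ ¬p) fails. ✗
w4: successors {w1, w7}; ◇p ∧ ¬p there: w1:F, w7:F. ✗
w6: successors {w7}; ◇p ∧ ¬p there: w7:F. ✗
w7: no successors, so ◇(◇p ∧ ¬p) fails. ✗
Satisfying worlds: {w0}.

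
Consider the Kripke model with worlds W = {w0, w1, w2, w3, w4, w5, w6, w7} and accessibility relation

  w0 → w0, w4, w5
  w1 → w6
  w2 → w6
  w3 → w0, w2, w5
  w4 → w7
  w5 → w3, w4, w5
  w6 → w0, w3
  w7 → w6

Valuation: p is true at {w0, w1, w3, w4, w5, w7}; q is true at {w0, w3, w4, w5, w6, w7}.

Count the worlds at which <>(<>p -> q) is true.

8

w0: successors {w0, w4, w5}; <>p -> q there: w0:T, w4:T, w5:T. ✓
w1: successors {w6}; <>p -> q there: w6:T. ✓
w2: successors {w6}; <>p -> q there: w6:T. ✓
w3: successors {w0, w2, w5}; <>p -> q there: w0:T, w2:T, w5:T. ✓
w4: successors {w7}; <>p -> q there: w7:T. ✓
w5: successors {w3, w4, w5}; <>p -> q there: w3:T, w4:T, w5:T. ✓
w6: successors {w0, w3}; <>p -> q there: w0:T, w3:T. ✓
w7: successors {w6}; <>p -> q there: w6:T. ✓
Satisfying worlds: {w0, w1, w2, w3, w4, w5, w6, w7}.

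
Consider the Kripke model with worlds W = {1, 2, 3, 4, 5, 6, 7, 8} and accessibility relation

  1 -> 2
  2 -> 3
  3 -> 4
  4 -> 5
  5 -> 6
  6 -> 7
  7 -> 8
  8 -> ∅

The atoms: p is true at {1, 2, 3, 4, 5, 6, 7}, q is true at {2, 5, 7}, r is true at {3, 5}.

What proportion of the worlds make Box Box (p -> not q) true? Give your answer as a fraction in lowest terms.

3/4

1: successors {2}; Box (p -> not q) there: 2:T. ✓
2: successors {3}; Box (p -> not q) there: 3:T. ✓
3: successors {4}; Box (p -> not q) there: 4:F. ✗
4: successors {5}; Box (p -> not q) there: 5:T. ✓
5: successors {6}; Box (p -> not q) there: 6:F. ✗
6: successors {7}; Box (p -> not q) there: 7:T. ✓
7: successors {8}; Box (p -> not q) there: 8:T. ✓
8: no successors, so Box Box (p -> not q) holds vacuously. ✓
That's 6 of 8 worlds, so 6/8 = 3/4.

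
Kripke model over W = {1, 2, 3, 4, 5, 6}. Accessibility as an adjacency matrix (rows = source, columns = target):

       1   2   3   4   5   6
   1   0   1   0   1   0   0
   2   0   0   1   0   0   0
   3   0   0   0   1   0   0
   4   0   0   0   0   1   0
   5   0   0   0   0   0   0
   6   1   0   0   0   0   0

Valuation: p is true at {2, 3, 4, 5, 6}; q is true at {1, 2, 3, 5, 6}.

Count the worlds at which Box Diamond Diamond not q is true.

1

1: successors {2, 4}; Diamond Diamond not q there: 2:T, 4:F. ✗
2: successors {3}; Diamond Diamond not q there: 3:F. ✗
3: successors {4}; Diamond Diamond not q there: 4:F. ✗
4: successors {5}; Diamond Diamond not q there: 5:F. ✗
5: no successors, so Box Diamond Diamond not q holds vacuously. ✓
6: successors {1}; Diamond Diamond not q there: 1:F. ✗
Satisfying worlds: {5}.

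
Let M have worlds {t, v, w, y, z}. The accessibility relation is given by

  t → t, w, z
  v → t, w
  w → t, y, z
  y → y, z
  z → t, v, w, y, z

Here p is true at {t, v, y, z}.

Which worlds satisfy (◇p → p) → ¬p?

{w}

t: ◇p → p is T, ¬p is F. ✗
v: ◇p → p is T, ¬p is F. ✗
w: ◇p → p is F, ¬p is T. ✓
y: ◇p → p is T, ¬p is F. ✗
z: ◇p → p is T, ¬p is F. ✗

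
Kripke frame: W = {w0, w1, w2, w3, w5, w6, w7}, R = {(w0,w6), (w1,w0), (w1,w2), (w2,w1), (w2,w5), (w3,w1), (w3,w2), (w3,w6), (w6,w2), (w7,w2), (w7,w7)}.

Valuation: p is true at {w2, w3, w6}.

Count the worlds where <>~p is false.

w0: successors {w6}; ~p there: w6:F. ✗
w1: successors {w0, w2}; ~p there: w0:T, w2:F. ✓
w2: successors {w1, w5}; ~p there: w1:T, w5:T. ✓
w3: successors {w1, w2, w6}; ~p there: w1:T, w2:F, w6:F. ✓
w5: no successors, so <>~p fails. ✗
w6: successors {w2}; ~p there: w2:F. ✗
w7: successors {w2, w7}; ~p there: w2:F, w7:T. ✓
Satisfying worlds: {w1, w2, w3, w7}.
So <>~p fails at the other 3 worlds.

3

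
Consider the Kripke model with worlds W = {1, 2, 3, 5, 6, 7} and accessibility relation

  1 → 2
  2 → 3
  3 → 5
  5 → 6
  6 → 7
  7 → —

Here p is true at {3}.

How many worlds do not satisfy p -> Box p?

1

1: p is F, Box p is F. ✓
2: p is F, Box p is T. ✓
3: p is T, Box p is F. ✗
5: p is F, Box p is F. ✓
6: p is F, Box p is F. ✓
7: p is F, Box p is T. ✓
Satisfying worlds: {1, 2, 5, 6, 7}.
So p -> Box p fails at the other 1 world.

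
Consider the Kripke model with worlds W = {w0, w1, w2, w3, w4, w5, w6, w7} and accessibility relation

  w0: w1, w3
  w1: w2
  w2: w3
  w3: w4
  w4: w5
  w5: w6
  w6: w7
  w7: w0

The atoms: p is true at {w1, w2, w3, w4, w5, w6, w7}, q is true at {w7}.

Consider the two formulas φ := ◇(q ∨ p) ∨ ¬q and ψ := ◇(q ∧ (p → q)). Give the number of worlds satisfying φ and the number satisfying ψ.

For ◇(q ∨ p) ∨ ¬q:
w0: ◇(q ∨ p) is T, ¬q is T. ✓
w1: ◇(q ∨ p) is T, ¬q is T. ✓
w2: ◇(q ∨ p) is T, ¬q is T. ✓
w3: ◇(q ∨ p) is T, ¬q is T. ✓
w4: ◇(q ∨ p) is T, ¬q is T. ✓
w5: ◇(q ∨ p) is T, ¬q is T. ✓
w6: ◇(q ∨ p) is T, ¬q is T. ✓
w7: ◇(q ∨ p) is F, ¬q is F. ✗
— 7 worlds.
For ◇(q ∧ (p → q)):
w0: successors {w1, w3}; q ∧ (p → q) there: w1:F, w3:F. ✗
w1: successors {w2}; q ∧ (p → q) there: w2:F. ✗
w2: successors {w3}; q ∧ (p → q) there: w3:F. ✗
w3: successors {w4}; q ∧ (p → q) there: w4:F. ✗
w4: successors {w5}; q ∧ (p → q) there: w5:F. ✗
w5: successors {w6}; q ∧ (p → q) there: w6:F. ✗
w6: successors {w7}; q ∧ (p → q) there: w7:T. ✓
w7: successors {w0}; q ∧ (p → q) there: w0:F. ✗
— 1 world.

7 and 1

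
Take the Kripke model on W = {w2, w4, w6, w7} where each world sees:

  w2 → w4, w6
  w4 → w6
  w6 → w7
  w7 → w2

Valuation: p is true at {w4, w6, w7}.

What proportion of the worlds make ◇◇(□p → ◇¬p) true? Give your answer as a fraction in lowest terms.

1/2

w2: successors {w4, w6}; ◇(□p → ◇¬p) there: w4:F, w6:T. ✓
w4: successors {w6}; ◇(□p → ◇¬p) there: w6:T. ✓
w6: successors {w7}; ◇(□p → ◇¬p) there: w7:F. ✗
w7: successors {w2}; ◇(□p → ◇¬p) there: w2:F. ✗
That's 2 of 4 worlds, so 2/4 = 1/2.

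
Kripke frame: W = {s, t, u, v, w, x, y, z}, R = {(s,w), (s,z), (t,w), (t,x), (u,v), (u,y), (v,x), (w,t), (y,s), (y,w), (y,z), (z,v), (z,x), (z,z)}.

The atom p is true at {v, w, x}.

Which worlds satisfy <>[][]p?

s: successors {w, z}; [][]p there: w:T, z:F. ✓
t: successors {w, x}; [][]p there: w:T, x:T. ✓
u: successors {v, y}; [][]p there: v:T, y:F. ✓
v: successors {x}; [][]p there: x:T. ✓
w: successors {t}; [][]p there: t:F. ✗
x: no successors, so <>[][]p fails. ✗
y: successors {s, w, z}; [][]p there: s:F, w:T, z:F. ✓
z: successors {v, x, z}; [][]p there: v:T, x:T, z:F. ✓

{s, t, u, v, y, z}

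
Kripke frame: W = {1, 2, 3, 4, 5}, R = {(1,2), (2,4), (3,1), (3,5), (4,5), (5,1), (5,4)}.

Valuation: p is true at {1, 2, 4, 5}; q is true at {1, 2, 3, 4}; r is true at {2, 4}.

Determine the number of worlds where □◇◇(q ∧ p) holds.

1: successors {2}; ◇◇(q ∧ p) there: 2:F. ✗
2: successors {4}; ◇◇(q ∧ p) there: 4:T. ✓
3: successors {1, 5}; ◇◇(q ∧ p) there: 1:T, 5:T. ✓
4: successors {5}; ◇◇(q ∧ p) there: 5:T. ✓
5: successors {1, 4}; ◇◇(q ∧ p) there: 1:T, 4:T. ✓
Satisfying worlds: {2, 3, 4, 5}.

4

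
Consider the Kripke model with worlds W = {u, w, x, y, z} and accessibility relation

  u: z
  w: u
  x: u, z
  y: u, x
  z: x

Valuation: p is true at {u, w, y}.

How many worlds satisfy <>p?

u: successors {z}; p there: z:F. ✗
w: successors {u}; p there: u:T. ✓
x: successors {u, z}; p there: u:T, z:F. ✓
y: successors {u, x}; p there: u:T, x:F. ✓
z: successors {x}; p there: x:F. ✗
Satisfying worlds: {w, x, y}.

3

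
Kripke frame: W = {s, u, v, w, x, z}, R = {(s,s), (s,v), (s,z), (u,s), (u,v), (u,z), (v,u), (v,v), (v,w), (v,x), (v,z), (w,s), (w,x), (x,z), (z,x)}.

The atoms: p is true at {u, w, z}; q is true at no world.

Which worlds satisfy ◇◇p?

s: successors {s, v, z}; ◇p there: s:T, v:T, z:F. ✓
u: successors {s, v, z}; ◇p there: s:T, v:T, z:F. ✓
v: successors {u, v, w, x, z}; ◇p there: u:T, v:T, w:F, x:T, z:F. ✓
w: successors {s, x}; ◇p there: s:T, x:T. ✓
x: successors {z}; ◇p there: z:F. ✗
z: successors {x}; ◇p there: x:T. ✓

{s, u, v, w, z}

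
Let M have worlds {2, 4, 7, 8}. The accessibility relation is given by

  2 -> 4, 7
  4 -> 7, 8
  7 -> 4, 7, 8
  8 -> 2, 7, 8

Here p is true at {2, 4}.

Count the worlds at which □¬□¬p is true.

2: successors {4, 7}; ¬□¬p there: 4:F, 7:T. ✗
4: successors {7, 8}; ¬□¬p there: 7:T, 8:T. ✓
7: successors {4, 7, 8}; ¬□¬p there: 4:F, 7:T, 8:T. ✗
8: successors {2, 7, 8}; ¬□¬p there: 2:T, 7:T, 8:T. ✓
Satisfying worlds: {4, 8}.

2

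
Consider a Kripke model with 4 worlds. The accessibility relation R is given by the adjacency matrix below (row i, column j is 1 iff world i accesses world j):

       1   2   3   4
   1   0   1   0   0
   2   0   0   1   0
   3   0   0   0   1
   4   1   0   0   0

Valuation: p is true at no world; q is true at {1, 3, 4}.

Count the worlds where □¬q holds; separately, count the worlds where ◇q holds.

For □¬q:
1: successors {2}; ¬q there: 2:T. ✓
2: successors {3}; ¬q there: 3:F. ✗
3: successors {4}; ¬q there: 4:F. ✗
4: successors {1}; ¬q there: 1:F. ✗
— 1 world.
For ◇q:
1: successors {2}; q there: 2:F. ✗
2: successors {3}; q there: 3:T. ✓
3: successors {4}; q there: 4:T. ✓
4: successors {1}; q there: 1:T. ✓
— 3 worlds.

1 and 3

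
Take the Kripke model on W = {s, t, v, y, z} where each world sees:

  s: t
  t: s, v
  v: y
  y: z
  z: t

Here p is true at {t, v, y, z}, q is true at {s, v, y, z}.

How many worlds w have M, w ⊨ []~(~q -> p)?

s: successors {t}; ~(~q -> p) there: t:F. ✗
t: successors {s, v}; ~(~q -> p) there: s:F, v:F. ✗
v: successors {y}; ~(~q -> p) there: y:F. ✗
y: successors {z}; ~(~q -> p) there: z:F. ✗
z: successors {t}; ~(~q -> p) there: t:F. ✗
Satisfying worlds: ∅.

0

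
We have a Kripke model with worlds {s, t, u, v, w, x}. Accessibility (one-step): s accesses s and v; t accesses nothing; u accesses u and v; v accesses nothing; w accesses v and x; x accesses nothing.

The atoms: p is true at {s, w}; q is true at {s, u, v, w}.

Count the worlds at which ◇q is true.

s: successors {s, v}; q there: s:T, v:T. ✓
t: no successors, so ◇q fails. ✗
u: successors {u, v}; q there: u:T, v:T. ✓
v: no successors, so ◇q fails. ✗
w: successors {v, x}; q there: v:T, x:F. ✓
x: no successors, so ◇q fails. ✗
Satisfying worlds: {s, u, w}.

3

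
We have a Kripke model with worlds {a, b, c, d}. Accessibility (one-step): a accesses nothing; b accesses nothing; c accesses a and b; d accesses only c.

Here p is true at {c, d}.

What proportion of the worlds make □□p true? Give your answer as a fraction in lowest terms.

3/4

a: no successors, so □□p holds vacuously. ✓
b: no successors, so □□p holds vacuously. ✓
c: successors {a, b}; □p there: a:T, b:T. ✓
d: successors {c}; □p there: c:F. ✗
That's 3 of 4 worlds, so 3/4.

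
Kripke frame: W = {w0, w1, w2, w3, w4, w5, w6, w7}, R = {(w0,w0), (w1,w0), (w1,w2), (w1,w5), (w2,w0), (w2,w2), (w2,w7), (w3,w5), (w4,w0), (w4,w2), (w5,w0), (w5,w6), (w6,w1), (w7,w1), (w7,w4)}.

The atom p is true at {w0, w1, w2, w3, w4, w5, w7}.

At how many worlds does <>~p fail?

w0: successors {w0}; ~p there: w0:F. ✗
w1: successors {w0, w2, w5}; ~p there: w0:F, w2:F, w5:F. ✗
w2: successors {w0, w2, w7}; ~p there: w0:F, w2:F, w7:F. ✗
w3: successors {w5}; ~p there: w5:F. ✗
w4: successors {w0, w2}; ~p there: w0:F, w2:F. ✗
w5: successors {w0, w6}; ~p there: w0:F, w6:T. ✓
w6: successors {w1}; ~p there: w1:F. ✗
w7: successors {w1, w4}; ~p there: w1:F, w4:F. ✗
Satisfying worlds: {w5}.
So <>~p fails at the other 7 worlds.

7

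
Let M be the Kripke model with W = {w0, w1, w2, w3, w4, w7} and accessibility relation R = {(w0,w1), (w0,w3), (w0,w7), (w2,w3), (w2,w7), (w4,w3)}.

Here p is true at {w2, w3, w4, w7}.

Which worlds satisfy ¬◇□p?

{w1, w3, w7}

w0: ◇□p is T. ✗
w1: ◇□p is F. ✓
w2: ◇□p is T. ✗
w3: ◇□p is F. ✓
w4: ◇□p is T. ✗
w7: ◇□p is F. ✓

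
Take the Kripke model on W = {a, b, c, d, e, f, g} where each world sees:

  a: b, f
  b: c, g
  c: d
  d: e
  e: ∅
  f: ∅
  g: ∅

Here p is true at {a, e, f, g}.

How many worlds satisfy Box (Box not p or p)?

5

a: successors {b, f}; Box not p or p there: b:F, f:T. ✗
b: successors {c, g}; Box not p or p there: c:T, g:T. ✓
c: successors {d}; Box not p or p there: d:F. ✗
d: successors {e}; Box not p or p there: e:T. ✓
e: no successors, so Box (Box not p or p) holds vacuously. ✓
f: no successors, so Box (Box not p or p) holds vacuously. ✓
g: no successors, so Box (Box not p or p) holds vacuously. ✓
Satisfying worlds: {b, d, e, f, g}.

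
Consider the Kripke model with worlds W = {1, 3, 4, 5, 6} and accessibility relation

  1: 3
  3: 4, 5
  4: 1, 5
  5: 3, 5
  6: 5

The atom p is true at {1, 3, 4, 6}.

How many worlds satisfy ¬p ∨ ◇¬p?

4

1: ¬p is F, ◇¬p is F. ✗
3: ¬p is F, ◇¬p is T. ✓
4: ¬p is F, ◇¬p is T. ✓
5: ¬p is T, ◇¬p is T. ✓
6: ¬p is F, ◇¬p is T. ✓
Satisfying worlds: {3, 4, 5, 6}.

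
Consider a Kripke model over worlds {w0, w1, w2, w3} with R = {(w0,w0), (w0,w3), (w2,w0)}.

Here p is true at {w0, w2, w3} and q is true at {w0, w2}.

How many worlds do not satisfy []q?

w0: successors {w0, w3}; q there: w0:T, w3:F. ✗
w1: no successors, so []q holds vacuously. ✓
w2: successors {w0}; q there: w0:T. ✓
w3: no successors, so []q holds vacuously. ✓
Satisfying worlds: {w1, w2, w3}.
So []q fails at the other 1 world.

1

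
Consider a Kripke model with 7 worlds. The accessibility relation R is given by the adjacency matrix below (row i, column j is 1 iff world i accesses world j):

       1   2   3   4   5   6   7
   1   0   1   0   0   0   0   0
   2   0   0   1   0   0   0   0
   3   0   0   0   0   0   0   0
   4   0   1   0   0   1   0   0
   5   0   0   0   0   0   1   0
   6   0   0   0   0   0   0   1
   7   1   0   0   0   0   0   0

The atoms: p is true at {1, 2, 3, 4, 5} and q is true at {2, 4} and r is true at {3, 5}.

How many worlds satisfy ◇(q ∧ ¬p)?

0

1: successors {2}; q ∧ ¬p there: 2:F. ✗
2: successors {3}; q ∧ ¬p there: 3:F. ✗
3: no successors, so ◇(q ∧ ¬p) fails. ✗
4: successors {2, 5}; q ∧ ¬p there: 2:F, 5:F. ✗
5: successors {6}; q ∧ ¬p there: 6:F. ✗
6: successors {7}; q ∧ ¬p there: 7:F. ✗
7: successors {1}; q ∧ ¬p there: 1:F. ✗
Satisfying worlds: ∅.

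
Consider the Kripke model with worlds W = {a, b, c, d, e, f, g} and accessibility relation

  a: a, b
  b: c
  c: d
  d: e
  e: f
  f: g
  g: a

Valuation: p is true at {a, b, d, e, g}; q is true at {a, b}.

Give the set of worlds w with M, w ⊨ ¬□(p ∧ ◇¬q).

{a, b, e, f, g}

a: □(p ∧ ◇¬q) is F. ✓
b: □(p ∧ ◇¬q) is F. ✓
c: □(p ∧ ◇¬q) is T. ✗
d: □(p ∧ ◇¬q) is T. ✗
e: □(p ∧ ◇¬q) is F. ✓
f: □(p ∧ ◇¬q) is F. ✓
g: □(p ∧ ◇¬q) is F. ✓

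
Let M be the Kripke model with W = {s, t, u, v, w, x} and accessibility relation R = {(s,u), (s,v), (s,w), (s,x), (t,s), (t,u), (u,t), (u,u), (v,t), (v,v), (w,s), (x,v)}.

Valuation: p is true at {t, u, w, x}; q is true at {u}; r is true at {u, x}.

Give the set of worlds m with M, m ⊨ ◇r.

{s, t, u}

s: successors {u, v, w, x}; r there: u:T, v:F, w:F, x:T. ✓
t: successors {s, u}; r there: s:F, u:T. ✓
u: successors {t, u}; r there: t:F, u:T. ✓
v: successors {t, v}; r there: t:F, v:F. ✗
w: successors {s}; r there: s:F. ✗
x: successors {v}; r there: v:F. ✗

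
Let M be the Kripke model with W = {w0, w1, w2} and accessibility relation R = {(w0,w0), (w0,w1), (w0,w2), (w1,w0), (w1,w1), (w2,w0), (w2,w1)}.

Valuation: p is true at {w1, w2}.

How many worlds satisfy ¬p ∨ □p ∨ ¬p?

w0: ¬p ∨ □p is T, ¬p is T. ✓
w1: ¬p ∨ □p is F, ¬p is F. ✗
w2: ¬p ∨ □p is F, ¬p is F. ✗
Satisfying worlds: {w0}.

1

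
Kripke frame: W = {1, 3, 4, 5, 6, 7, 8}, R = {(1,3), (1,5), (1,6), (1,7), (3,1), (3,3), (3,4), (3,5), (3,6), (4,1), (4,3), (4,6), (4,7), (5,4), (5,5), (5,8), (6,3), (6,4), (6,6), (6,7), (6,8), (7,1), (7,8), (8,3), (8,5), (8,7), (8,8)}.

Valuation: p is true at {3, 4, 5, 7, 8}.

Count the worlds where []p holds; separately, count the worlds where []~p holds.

For []p:
1: successors {3, 5, 6, 7}; p there: 3:T, 5:T, 6:F, 7:T. ✗
3: successors {1, 3, 4, 5, 6}; p there: 1:F, 3:T, 4:T, 5:T, 6:F. ✗
4: successors {1, 3, 6, 7}; p there: 1:F, 3:T, 6:F, 7:T. ✗
5: successors {4, 5, 8}; p there: 4:T, 5:T, 8:T. ✓
6: successors {3, 4, 6, 7, 8}; p there: 3:T, 4:T, 6:F, 7:T, 8:T. ✗
7: successors {1, 8}; p there: 1:F, 8:T. ✗
8: successors {3, 5, 7, 8}; p there: 3:T, 5:T, 7:T, 8:T. ✓
— 2 worlds.
For []~p:
1: successors {3, 5, 6, 7}; ~p there: 3:F, 5:F, 6:T, 7:F. ✗
3: successors {1, 3, 4, 5, 6}; ~p there: 1:T, 3:F, 4:F, 5:F, 6:T. ✗
4: successors {1, 3, 6, 7}; ~p there: 1:T, 3:F, 6:T, 7:F. ✗
5: successors {4, 5, 8}; ~p there: 4:F, 5:F, 8:F. ✗
6: successors {3, 4, 6, 7, 8}; ~p there: 3:F, 4:F, 6:T, 7:F, 8:F. ✗
7: successors {1, 8}; ~p there: 1:T, 8:F. ✗
8: successors {3, 5, 7, 8}; ~p there: 3:F, 5:F, 7:F, 8:F. ✗
— 0 worlds.

2 and 0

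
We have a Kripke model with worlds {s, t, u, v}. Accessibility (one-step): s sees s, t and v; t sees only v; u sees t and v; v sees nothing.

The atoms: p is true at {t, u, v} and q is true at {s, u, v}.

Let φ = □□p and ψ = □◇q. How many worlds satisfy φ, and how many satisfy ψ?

For □□p:
s: successors {s, t, v}; □p there: s:F, t:T, v:T. ✗
t: successors {v}; □p there: v:T. ✓
u: successors {t, v}; □p there: t:T, v:T. ✓
v: no successors, so □□p holds vacuously. ✓
— 3 worlds.
For □◇q:
s: successors {s, t, v}; ◇q there: s:T, t:T, v:F. ✗
t: successors {v}; ◇q there: v:F. ✗
u: successors {t, v}; ◇q there: t:T, v:F. ✗
v: no successors, so □◇q holds vacuously. ✓
— 1 world.

3 and 1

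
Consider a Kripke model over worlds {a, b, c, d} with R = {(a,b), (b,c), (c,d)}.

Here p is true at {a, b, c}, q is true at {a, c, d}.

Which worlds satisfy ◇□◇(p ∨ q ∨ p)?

{a, c}

a: successors {b}; □◇(p ∨ q ∨ p) there: b:T. ✓
b: successors {c}; □◇(p ∨ q ∨ p) there: c:F. ✗
c: successors {d}; □◇(p ∨ q ∨ p) there: d:T. ✓
d: no successors, so ◇□◇(p ∨ q ∨ p) fails. ✗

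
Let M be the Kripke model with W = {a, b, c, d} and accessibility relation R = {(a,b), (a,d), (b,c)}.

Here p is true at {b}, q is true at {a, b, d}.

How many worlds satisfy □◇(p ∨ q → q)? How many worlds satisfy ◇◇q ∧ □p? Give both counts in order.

For □◇(p ∨ q → q):
a: successors {b, d}; ◇(p ∨ q → q) there: b:T, d:F. ✗
b: successors {c}; ◇(p ∨ q → q) there: c:F. ✗
c: no successors, so □◇(p ∨ q → q) holds vacuously. ✓
d: no successors, so □◇(p ∨ q → q) holds vacuously. ✓
— 2 worlds.
For ◇◇q ∧ □p:
a: ◇◇q is F, □p is F. ✗
b: ◇◇q is F, □p is F. ✗
c: ◇◇q is F, □p is T. ✗
d: ◇◇q is F, □p is T. ✗
— 0 worlds.

2 and 0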